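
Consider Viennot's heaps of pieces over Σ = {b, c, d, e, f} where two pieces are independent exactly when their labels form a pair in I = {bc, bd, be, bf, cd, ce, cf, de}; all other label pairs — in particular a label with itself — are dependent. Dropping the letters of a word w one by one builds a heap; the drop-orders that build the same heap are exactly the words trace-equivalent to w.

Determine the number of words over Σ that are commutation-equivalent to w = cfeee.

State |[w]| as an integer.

5

drop 0:c onto floor
drop 1:f onto floor
drop 2:e onto {1:f}
drop 3:e onto {2:e}
drop 4:e onto {3:e}
ground layer = {0:c, 1:f}
drop-orders for the pieces not yet dropped (sum over which currently-grounded one goes next):
  1 to go: {0} 1  {4} 1
  2 to go: {0,4} 2  {3,4} 1
  3 to go: {0,3,4} 3  {2,3,4} 1
  if 0:c drops first: 1 orders
  if 1:f drops first: 4 orders
heap linearizations: 5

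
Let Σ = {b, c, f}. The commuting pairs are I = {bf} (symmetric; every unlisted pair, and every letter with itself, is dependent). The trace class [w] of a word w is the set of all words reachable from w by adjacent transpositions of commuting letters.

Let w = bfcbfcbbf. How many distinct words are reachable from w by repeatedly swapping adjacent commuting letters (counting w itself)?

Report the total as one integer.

12

piece 0:b — minimal
piece 1:f — minimal
piece 2:c rests on {0:b, 1:f}
piece 3:b rests on {2:c}
piece 4:f rests on {2:c}
piece 5:c rests on {3:b, 4:f}
piece 6:b rests on {5:c}
piece 7:b rests on {6:b}
piece 8:f rests on {5:c}
minimal pieces: {0:b, 1:f}
ways to finish when only these pieces remain (= sum over removing one remaining piece with nothing left below it):
  1 left: {7}→1  {8}→1
  2 left: {6,7}→1  {7,8}→2
  3 left: {6,7,8}→3
  4 left: {5,6,7,8}→3
  5 left: {3,5,6,7,8}→3  {4,5,6,7,8}→3
  6 left: {3,4,5,6,7,8}→6
  7 left: {2,3,4,5,6,7,8}→6
  placing 0:b first → 6 extensions
  placing 1:f first → 6 extensions
total linear extensions = 12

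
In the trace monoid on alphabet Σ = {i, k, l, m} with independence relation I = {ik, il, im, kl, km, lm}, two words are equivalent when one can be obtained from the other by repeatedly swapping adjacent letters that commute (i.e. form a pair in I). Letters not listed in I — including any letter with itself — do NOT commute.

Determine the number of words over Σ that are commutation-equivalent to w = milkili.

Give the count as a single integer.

0(m) covers ∅
1(i) covers ∅
2(l) covers ∅
3(k) covers ∅
4(i) covers 1:i
5(l) covers 2:l
6(i) covers 4:i
floor of heap: 0:m, 1:i, 2:l, 3:k
completions by unplaced set U, small U first (add the entries for U minus each lowest piece of U):
  |U|=1: {0}:1  {3}:1  {5}:1  {6}:1
  |U|=2: {0,3}:2  {0,5}:2  {0,6}:2  {2,5}:1  {3,5}:2  {3,6}:2  {4,6}:1  {5,6}:2
  |U|=3: {0,2,5}:3  {0,3,5}:6  {0,3,6}:6  {0,4,6}:3  {0,5,6}:6  {1,4,6}:1  {2,3,5}:3  {2,5,6}:3  {3,4,6}:3  {3,5,6}:6  {4,5,6}:3
  |U|=4: {0,1,4,6}:4  {0,2,3,5}:12  {0,2,5,6}:12  {0,3,4,6}:12  {0,3,5,6}:24  {0,4,5,6}:12  {1,3,4,6}:4  {1,4,5,6}:4  {2,3,5,6}:12  {2,4,5,6}:6  {3,4,5,6}:12
  |U|=5: {0,1,3,4,6}:20  {0,1,4,5,6}:20  {0,2,3,5,6}:60  {0,2,4,5,6}:30  {0,3,4,5,6}:60  {1,2,4,5,6}:10  {1,3,4,5,6}:20  {2,3,4,5,6}:30
  start at 0(m): 60
  start at 1(i): 180
  start at 2(l): 120
  start at 3(k): 60
sum over floor = 420

420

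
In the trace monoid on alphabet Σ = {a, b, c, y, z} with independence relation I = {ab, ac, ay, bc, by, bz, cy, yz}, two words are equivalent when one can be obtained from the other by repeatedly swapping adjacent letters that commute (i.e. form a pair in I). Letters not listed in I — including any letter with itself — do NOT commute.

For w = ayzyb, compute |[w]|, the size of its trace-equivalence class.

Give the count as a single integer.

0(a) covers ∅
1(y) covers ∅
2(z) covers 0:a
3(y) covers 1:y
4(b) covers ∅
floor of heap: 0:a, 1:y, 4:b
completions by unplaced set U, small U first (add the entries for U minus each lowest piece of U):
  |U|=1: {2}:1  {3}:1  {4}:1
  |U|=2: {0,2}:1  {1,3}:1  {2,3}:2  {2,4}:2  {3,4}:2
  |U|=3: {0,2,3}:3  {0,2,4}:3  {1,2,3}:3  {1,3,4}:3  {2,3,4}:6
  start at 0(a): 12
  start at 1(y): 12
  start at 4(b): 6
sum over floor = 30

30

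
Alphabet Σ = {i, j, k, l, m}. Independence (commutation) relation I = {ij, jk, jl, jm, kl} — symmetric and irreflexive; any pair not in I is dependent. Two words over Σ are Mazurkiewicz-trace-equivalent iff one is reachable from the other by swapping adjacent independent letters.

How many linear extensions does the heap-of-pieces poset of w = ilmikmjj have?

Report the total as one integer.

28

#0=i has no predecessor
#1=l depends on [0:i]
#2=m depends on [1:l]
#3=i depends on [2:m]
#4=k depends on [3:i]
#5=m depends on [4:k]
#6=j has no predecessor
#7=j depends on [6:j]
sources: [0:i, 6:j]
N(rest) = Σ N(rest − s) over sources s of rest; N(one piece) = 1:
  size 1 → [5]=1  [7]=1
  size 2 → [4,5]=1  [5,7]=2  [6,7]=1
  size 3 → [3,4,5]=1  [4,5,7]=3  [5,6,7]=3
  size 4 → [2,3,4,5]=1  [3,4,5,7]=4  [4,5,6,7]=6
  size 5 → [1,2,3,4,5]=1  [2,3,4,5,7]=5  [3,4,5,6,7]=10
  size 6 → [0,1,2,3,4,5]=1  [1,2,3,4,5,7]=6  [2,3,4,5,6,7]=15
  first=0(i) contributes 21
  first=6(j) contributes 7
|[w]| = 28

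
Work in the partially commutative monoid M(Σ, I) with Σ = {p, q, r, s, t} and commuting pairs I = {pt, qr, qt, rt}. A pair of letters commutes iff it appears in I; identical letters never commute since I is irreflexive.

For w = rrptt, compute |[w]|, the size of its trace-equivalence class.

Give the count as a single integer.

drop 0:r onto floor
drop 1:r onto {0:r}
drop 2:p onto {1:r}
drop 3:t onto floor
drop 4:t onto {3:t}
ground layer = {0:r, 3:t}
drop-orders for the pieces not yet dropped (sum over which currently-grounded one goes next):
  1 to go: {2} 1  {4} 1
  2 to go: {1,2} 1  {2,4} 2  {3,4} 1
  3 to go: {0,1,2} 1  {1,2,4} 3  {2,3,4} 3
  if 0:r drops first: 6 orders
  if 3:t drops first: 4 orders
heap linearizations: 10

10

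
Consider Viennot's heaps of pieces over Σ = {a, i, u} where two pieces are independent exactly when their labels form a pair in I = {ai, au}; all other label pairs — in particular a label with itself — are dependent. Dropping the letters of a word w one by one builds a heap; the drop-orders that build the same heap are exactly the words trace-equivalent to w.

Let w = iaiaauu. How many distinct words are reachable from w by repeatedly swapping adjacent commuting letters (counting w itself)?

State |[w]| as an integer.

drop 0:i onto floor
drop 1:a onto floor
drop 2:i onto {0:i}
drop 3:a onto {1:a}
drop 4:a onto {3:a}
drop 5:u onto {2:i}
drop 6:u onto {5:u}
ground layer = {0:i, 1:a}
drop-orders for the pieces not yet dropped (sum over which currently-grounded one goes next):
  1 to go: {4} 1  {6} 1
  2 to go: {3,4} 1  {4,6} 2  {5,6} 1
  3 to go: {1,3,4} 1  {2,5,6} 1  {3,4,6} 3  {4,5,6} 3
  4 to go: {0,2,5,6} 1  {1,3,4,6} 4  {2,4,5,6} 4  {3,4,5,6} 6
  5 to go: {0,2,4,5,6} 5  {1,3,4,5,6} 10  {2,3,4,5,6} 10
  if 0:i drops first: 20 orders
  if 1:a drops first: 15 orders
heap linearizations: 35

35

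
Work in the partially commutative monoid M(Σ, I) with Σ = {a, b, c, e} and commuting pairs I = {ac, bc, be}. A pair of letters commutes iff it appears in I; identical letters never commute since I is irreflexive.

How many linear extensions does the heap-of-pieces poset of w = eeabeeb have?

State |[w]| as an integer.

piece 0:e — minimal
piece 1:e rests on {0:e}
piece 2:a rests on {1:e}
piece 3:b rests on {2:a}
piece 4:e rests on {2:a}
piece 5:e rests on {4:e}
piece 6:b rests on {3:b}
minimal pieces: {0:e}
ways to finish when only these pieces remain (= sum over removing one remaining piece with nothing left below it):
  1 left: {5}→1  {6}→1
  2 left: {3,6}→1  {4,5}→1  {5,6}→2
  3 left: {3,5,6}→3  {4,5,6}→3
  4 left: {3,4,5,6}→6
  5 left: {2,3,4,5,6}→6
  placing 0:e first → 6 extensions

6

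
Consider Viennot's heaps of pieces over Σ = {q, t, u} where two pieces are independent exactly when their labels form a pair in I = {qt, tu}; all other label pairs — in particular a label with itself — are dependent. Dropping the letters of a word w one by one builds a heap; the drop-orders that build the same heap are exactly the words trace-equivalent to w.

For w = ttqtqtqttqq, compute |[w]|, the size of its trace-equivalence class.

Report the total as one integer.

462

drop 0:t onto floor
drop 1:t onto {0:t}
drop 2:q onto floor
drop 3:t onto {1:t}
drop 4:q onto {2:q}
drop 5:t onto {3:t}
drop 6:q onto {4:q}
drop 7:t onto {5:t}
drop 8:t onto {7:t}
drop 9:q onto {6:q}
drop 10:q onto {9:q}
ground layer = {0:t, 2:q}
drop-orders for the pieces not yet dropped (sum over which currently-grounded one goes next):
  1 to go: {8} 1  {10} 1
  2 to go: {7,8} 1  {8,10} 2  {9,10} 1
  3 to go: {5,7,8} 1  {6,9,10} 1  {7,8,10} 3  {8,9,10} 3
  4 to go: {3,5,7,8} 1  {4,6,9,10} 1  {5,7,8,10} 4  {6,8,9,10} 4  {7,8,9,10} 6
  5 to go: {1,3,5,7,8} 1  {2,4,6,9,10} 1  {3,5,7,8,10} 5  {4,6,8,9,10} 5  {5,7,8,9,10} 10  {6,7,8,9,10} 10
  6 to go: {0,1,3,5,7,8} 1  {1,3,5,7,8,10} 6  {2,4,6,8,9,10} 6  {3,5,7,8,9,10} 15  {4,6,7,8,9,10} 15  {5,6,7,8,9,10} 20
  7 to go: {0,1,3,5,7,8,10} 7  {1,3,5,7,8,9,10} 21  {2,4,6,7,8,9,10} 21  {3,5,6,7,8,9,10} 35  {4,5,6,7,8,9,10} 35
  8 to go: {0,1,3,5,7,8,9,10} 28  {1,3,5,6,7,8,9,10} 56  {2,4,5,6,7,8,9,10} 56  {3,4,5,6,7,8,9,10} 70
  9 to go: {0,1,3,5,6,7,8,9,10} 84  {1,3,4,5,6,7,8,9,10} 126  {2,3,4,5,6,7,8,9,10} 126
  if 0:t drops first: 252 orders
  if 2:q drops first: 210 orders
heap linearizations: 462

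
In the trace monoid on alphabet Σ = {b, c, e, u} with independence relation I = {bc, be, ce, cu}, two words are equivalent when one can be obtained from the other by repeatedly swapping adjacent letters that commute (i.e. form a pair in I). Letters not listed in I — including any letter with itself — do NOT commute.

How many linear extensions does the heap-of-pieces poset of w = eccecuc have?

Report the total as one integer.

drop 0:e onto floor
drop 1:c onto floor
drop 2:c onto {1:c}
drop 3:e onto {0:e}
drop 4:c onto {2:c}
drop 5:u onto {3:e}
drop 6:c onto {4:c}
ground layer = {0:e, 1:c}
drop-orders for the pieces not yet dropped (sum over which currently-grounded one goes next):
  1 to go: {5} 1  {6} 1
  2 to go: {3,5} 1  {4,6} 1  {5,6} 2
  3 to go: {0,3,5} 1  {2,4,6} 1  {3,5,6} 3  {4,5,6} 3
  4 to go: {0,3,5,6} 4  {1,2,4,6} 1  {2,4,5,6} 4  {3,4,5,6} 6
  5 to go: {0,3,4,5,6} 10  {1,2,4,5,6} 5  {2,3,4,5,6} 10
  if 0:e drops first: 15 orders
  if 1:c drops first: 20 orders
heap linearizations: 35

35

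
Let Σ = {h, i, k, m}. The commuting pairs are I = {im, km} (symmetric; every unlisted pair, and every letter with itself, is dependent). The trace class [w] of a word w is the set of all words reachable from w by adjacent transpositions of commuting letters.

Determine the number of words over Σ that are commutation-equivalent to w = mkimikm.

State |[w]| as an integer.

piece 0:m — minimal
piece 1:k — minimal
piece 2:i rests on {1:k}
piece 3:m rests on {0:m}
piece 4:i rests on {2:i}
piece 5:k rests on {4:i}
piece 6:m rests on {3:m}
minimal pieces: {0:m, 1:k}
ways to finish when only these pieces remain (= sum over removing one remaining piece with nothing left below it):
  1 left: {5}→1  {6}→1
  2 left: {3,6}→1  {4,5}→1  {5,6}→2
  3 left: {0,3,6}→1  {2,4,5}→1  {3,5,6}→3  {4,5,6}→3
  4 left: {0,3,5,6}→4  {1,2,4,5}→1  {2,4,5,6}→4  {3,4,5,6}→6
  5 left: {0,3,4,5,6}→10  {1,2,4,5,6}→5  {2,3,4,5,6}→10
  placing 0:m first → 15 extensions
  placing 1:k first → 20 extensions
total linear extensions = 35

35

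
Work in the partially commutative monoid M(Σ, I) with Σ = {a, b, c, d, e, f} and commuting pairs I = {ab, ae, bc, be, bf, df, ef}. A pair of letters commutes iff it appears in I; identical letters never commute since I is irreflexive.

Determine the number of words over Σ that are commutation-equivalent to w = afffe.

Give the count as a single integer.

#0=a has no predecessor
#1=f depends on [0:a]
#2=f depends on [1:f]
#3=f depends on [2:f]
#4=e has no predecessor
sources: [0:a, 4:e]
N(rest) = Σ N(rest − s) over sources s of rest; N(one piece) = 1:
  size 1 → [3]=1  [4]=1
  size 2 → [2,3]=1  [3,4]=2
  size 3 → [1,2,3]=1  [2,3,4]=3
  first=0(a) contributes 4
  first=4(e) contributes 1
|[w]| = 5

5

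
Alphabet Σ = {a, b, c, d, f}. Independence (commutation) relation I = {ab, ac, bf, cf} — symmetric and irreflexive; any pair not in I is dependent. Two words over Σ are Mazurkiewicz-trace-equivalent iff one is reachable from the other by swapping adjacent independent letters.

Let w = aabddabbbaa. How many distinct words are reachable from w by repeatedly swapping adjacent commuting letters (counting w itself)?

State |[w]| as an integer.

drop 0:a onto floor
drop 1:a onto {0:a}
drop 2:b onto floor
drop 3:d onto {1:a, 2:b}
drop 4:d onto {3:d}
drop 5:a onto {4:d}
drop 6:b onto {4:d}
drop 7:b onto {6:b}
drop 8:b onto {7:b}
drop 9:a onto {5:a}
drop 10:a onto {9:a}
ground layer = {0:a, 2:b}
drop-orders for the pieces not yet dropped (sum over which currently-grounded one goes next):
  1 to go: {8} 1  {10} 1
  2 to go: {7,8} 1  {8,10} 2  {9,10} 1
  3 to go: {5,9,10} 1  {6,7,8} 1  {7,8,10} 3  {8,9,10} 3
  4 to go: {5,8,9,10} 4  {6,7,8,10} 4  {7,8,9,10} 6
  5 to go: {5,7,8,9,10} 10  {6,7,8,9,10} 10
  6 to go: {5,6,7,8,9,10} 20
  7 to go: {4,5,6,7,8,9,10} 20
  8 to go: {3,4,5,6,7,8,9,10} 20
  9 to go: {1,3,4,5,6,7,8,9,10} 20  {2,3,4,5,6,7,8,9,10} 20
  if 0:a drops first: 40 orders
  if 2:b drops first: 20 orders
heap linearizations: 60

60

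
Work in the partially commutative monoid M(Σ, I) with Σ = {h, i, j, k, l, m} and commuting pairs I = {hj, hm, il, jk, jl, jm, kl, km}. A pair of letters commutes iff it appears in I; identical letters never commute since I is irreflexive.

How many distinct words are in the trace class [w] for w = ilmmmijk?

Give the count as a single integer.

4

#0=i has no predecessor
#1=l has no predecessor
#2=m depends on [0:i, 1:l]
#3=m depends on [2:m]
#4=m depends on [3:m]
#5=i depends on [4:m]
#6=j depends on [5:i]
#7=k depends on [5:i]
sources: [0:i, 1:l]
N(rest) = Σ N(rest − s) over sources s of rest; N(one piece) = 1:
  size 1 → [6]=1  [7]=1
  size 2 → [6,7]=2
  size 3 → [5,6,7]=2
  size 4 → [4,5,6,7]=2
  size 5 → [3,4,5,6,7]=2
  size 6 → [2,3,4,5,6,7]=2
  first=0(i) contributes 2
  first=1(l) contributes 2
|[w]| = 4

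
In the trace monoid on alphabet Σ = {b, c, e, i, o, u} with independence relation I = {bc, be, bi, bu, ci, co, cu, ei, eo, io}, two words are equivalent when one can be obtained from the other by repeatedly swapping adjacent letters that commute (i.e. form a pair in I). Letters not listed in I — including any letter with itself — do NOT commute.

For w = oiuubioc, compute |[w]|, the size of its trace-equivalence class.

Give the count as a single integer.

128

0(o) covers ∅
1(i) covers ∅
2(u) covers 0:o, 1:i
3(u) covers 2:u
4(b) covers 0:o
5(i) covers 3:u
6(o) covers 3:u, 4:b
7(c) covers ∅
floor of heap: 0:o, 1:i, 7:c
completions by unplaced set U, small U first (add the entries for U minus each lowest piece of U):
  |U|=1: {5}:1  {6}:1  {7}:1
  |U|=2: {4,6}:1  {5,6}:2  {5,7}:2  {6,7}:2
  |U|=3: {3,5,6}:2  {4,5,6}:3  {4,6,7}:3  {5,6,7}:6
  |U|=4: {2,3,5,6}:2  {3,4,5,6}:5  {3,5,6,7}:8  {4,5,6,7}:12
  |U|=5: {1,2,3,5,6}:2  {2,3,4,5,6}:7  {2,3,5,6,7}:10  {3,4,5,6,7}:25
  |U|=6: {0,2,3,4,5,6}:7  {1,2,3,4,5,6}:9  {1,2,3,5,6,7}:12  {2,3,4,5,6,7}:42
  start at 0(o): 63
  start at 1(i): 49
  start at 7(c): 16
sum over floor = 128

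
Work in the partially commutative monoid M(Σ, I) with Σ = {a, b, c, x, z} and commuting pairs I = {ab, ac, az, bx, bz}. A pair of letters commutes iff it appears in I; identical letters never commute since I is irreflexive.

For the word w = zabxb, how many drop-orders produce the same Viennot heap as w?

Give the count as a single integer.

20

drop 0:z onto floor
drop 1:a onto floor
drop 2:b onto floor
drop 3:x onto {0:z, 1:a}
drop 4:b onto {2:b}
ground layer = {0:z, 1:a, 2:b}
drop-orders for the pieces not yet dropped (sum over which currently-grounded one goes next):
  1 to go: {3} 1  {4} 1
  2 to go: {0,3} 1  {1,3} 1  {2,4} 1  {3,4} 2
  3 to go: {0,1,3} 2  {0,3,4} 3  {1,3,4} 3  {2,3,4} 3
  if 0:z drops first: 6 orders
  if 1:a drops first: 6 orders
  if 2:b drops first: 8 orders
heap linearizations: 20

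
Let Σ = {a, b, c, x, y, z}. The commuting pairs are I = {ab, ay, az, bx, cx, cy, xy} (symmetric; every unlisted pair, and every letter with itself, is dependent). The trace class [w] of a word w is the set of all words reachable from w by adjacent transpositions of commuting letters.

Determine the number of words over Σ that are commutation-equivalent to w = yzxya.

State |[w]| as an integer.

#0=y has no predecessor
#1=z depends on [0:y]
#2=x depends on [1:z]
#3=y depends on [1:z]
#4=a depends on [2:x]
sources: [0:y]
N(rest) = Σ N(rest − s) over sources s of rest; N(one piece) = 1:
  size 1 → [3]=1  [4]=1
  size 2 → [2,4]=1  [3,4]=2
  size 3 → [2,3,4]=3
  first=0(y) contributes 3

3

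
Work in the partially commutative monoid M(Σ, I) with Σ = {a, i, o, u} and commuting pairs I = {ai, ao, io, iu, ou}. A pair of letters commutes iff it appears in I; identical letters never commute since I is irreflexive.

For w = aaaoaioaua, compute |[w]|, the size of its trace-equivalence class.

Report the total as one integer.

360

#0=a has no predecessor
#1=a depends on [0:a]
#2=a depends on [1:a]
#3=o has no predecessor
#4=a depends on [2:a]
#5=i has no predecessor
#6=o depends on [3:o]
#7=a depends on [4:a]
#8=u depends on [7:a]
#9=a depends on [8:u]
sources: [0:a, 3:o, 5:i]
N(rest) = Σ N(rest − s) over sources s of rest; N(one piece) = 1:
  size 1 → [5]=1  [6]=1  [9]=1
  size 2 → [3,6]=1  [5,6]=2  [5,9]=2  [6,9]=2  [8,9]=1
  size 3 → [3,5,6]=3  [3,6,9]=3  [5,6,9]=6  [5,8,9]=3  [6,8,9]=3  [7,8,9]=1
  size 4 → [3,5,6,9]=12  [3,6,8,9]=6  [4,7,8,9]=1  [5,6,8,9]=12  [5,7,8,9]=4  [6,7,8,9]=4
  size 5 → [2,4,7,8,9]=1  [3,5,6,8,9]=30  [3,6,7,8,9]=10  [4,5,7,8,9]=5  [4,6,7,8,9]=5  [5,6,7,8,9]=20
  size 6 → [1,2,4,7,8,9]=1  [2,4,5,7,8,9]=6  [2,4,6,7,8,9]=6  [3,4,6,7,8,9]=15  [3,5,6,7,8,9]=60  [4,5,6,7,8,9]=30
  size 7 → [0,1,2,4,7,8,9]=1  [1,2,4,5,7,8,9]=7  [1,2,4,6,7,8,9]=7  [2,3,4,6,7,8,9]=21  [2,4,5,6,7,8,9]=42  [3,4,5,6,7,8,9]=105
  size 8 → [0,1,2,4,5,7,8,9]=8  [0,1,2,4,6,7,8,9]=8  [1,2,3,4,6,7,8,9]=28  [1,2,4,5,6,7,8,9]=56  [2,3,4,5,6,7,8,9]=168
  first=0(a) contributes 252
  first=3(o) contributes 72
  first=5(i) contributes 36
|[w]| = 360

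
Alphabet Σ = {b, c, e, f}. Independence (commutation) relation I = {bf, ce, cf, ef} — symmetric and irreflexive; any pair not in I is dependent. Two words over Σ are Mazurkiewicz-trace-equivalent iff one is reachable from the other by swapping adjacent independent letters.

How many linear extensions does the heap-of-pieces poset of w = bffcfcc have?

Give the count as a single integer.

35

piece 0:b — minimal
piece 1:f — minimal
piece 2:f rests on {1:f}
piece 3:c rests on {0:b}
piece 4:f rests on {2:f}
piece 5:c rests on {3:c}
piece 6:c rests on {5:c}
minimal pieces: {0:b, 1:f}
ways to finish when only these pieces remain (= sum over removing one remaining piece with nothing left below it):
  1 left: {4}→1  {6}→1
  2 left: {2,4}→1  {4,6}→2  {5,6}→1
  3 left: {1,2,4}→1  {2,4,6}→3  {3,5,6}→1  {4,5,6}→3
  4 left: {0,3,5,6}→1  {1,2,4,6}→4  {2,4,5,6}→6  {3,4,5,6}→4
  5 left: {0,3,4,5,6}→5  {1,2,4,5,6}→10  {2,3,4,5,6}→10
  placing 0:b first → 20 extensions
  placing 1:f first → 15 extensions
total linear extensions = 35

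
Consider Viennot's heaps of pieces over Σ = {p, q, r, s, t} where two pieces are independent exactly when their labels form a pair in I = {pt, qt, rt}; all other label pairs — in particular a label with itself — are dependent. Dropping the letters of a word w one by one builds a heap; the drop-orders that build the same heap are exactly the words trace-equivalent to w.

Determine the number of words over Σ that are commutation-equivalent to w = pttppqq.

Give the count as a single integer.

0(p) covers ∅
1(t) covers ∅
2(t) covers 1:t
3(p) covers 0:p
4(p) covers 3:p
5(q) covers 4:p
6(q) covers 5:q
floor of heap: 0:p, 1:t
completions by unplaced set U, small U first (add the entries for U minus each lowest piece of U):
  |U|=1: {2}:1  {6}:1
  |U|=2: {1,2}:1  {2,6}:2  {5,6}:1
  |U|=3: {1,2,6}:3  {2,5,6}:3  {4,5,6}:1
  |U|=4: {1,2,5,6}:6  {2,4,5,6}:4  {3,4,5,6}:1
  |U|=5: {0,3,4,5,6}:1  {1,2,4,5,6}:10  {2,3,4,5,6}:5
  start at 0(p): 15
  start at 1(t): 6
sum over floor = 21

21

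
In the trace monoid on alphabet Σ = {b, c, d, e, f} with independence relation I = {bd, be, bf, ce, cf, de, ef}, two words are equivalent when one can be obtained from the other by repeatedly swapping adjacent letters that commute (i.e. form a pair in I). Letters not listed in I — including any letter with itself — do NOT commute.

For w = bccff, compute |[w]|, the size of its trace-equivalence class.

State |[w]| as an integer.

#0=b has no predecessor
#1=c depends on [0:b]
#2=c depends on [1:c]
#3=f has no predecessor
#4=f depends on [3:f]
sources: [0:b, 3:f]
N(rest) = Σ N(rest − s) over sources s of rest; N(one piece) = 1:
  size 1 → [2]=1  [4]=1
  size 2 → [1,2]=1  [2,4]=2  [3,4]=1
  size 3 → [0,1,2]=1  [1,2,4]=3  [2,3,4]=3
  first=0(b) contributes 6
  first=3(f) contributes 4
|[w]| = 10

10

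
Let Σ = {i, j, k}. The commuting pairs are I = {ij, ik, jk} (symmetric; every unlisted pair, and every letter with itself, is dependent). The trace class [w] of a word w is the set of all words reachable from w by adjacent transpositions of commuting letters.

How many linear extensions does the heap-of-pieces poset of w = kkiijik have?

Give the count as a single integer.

piece 0:k — minimal
piece 1:k rests on {0:k}
piece 2:i — minimal
piece 3:i rests on {2:i}
piece 4:j — minimal
piece 5:i rests on {3:i}
piece 6:k rests on {1:k}
minimal pieces: {0:k, 2:i, 4:j}
ways to finish when only these pieces remain (= sum over removing one remaining piece with nothing left below it):
  1 left: {4}→1  {5}→1  {6}→1
  2 left: {1,6}→1  {3,5}→1  {4,5}→2  {4,6}→2  {5,6}→2
  3 left: {0,1,6}→1  {1,4,6}→3  {1,5,6}→3  {2,3,5}→1  {3,4,5}→3  {3,5,6}→3  {4,5,6}→6
  4 left: {0,1,4,6}→4  {0,1,5,6}→4  {1,3,5,6}→6  {1,4,5,6}→12  {2,3,4,5}→4  {2,3,5,6}→4  {3,4,5,6}→12
  5 left: {0,1,3,5,6}→10  {0,1,4,5,6}→20  {1,2,3,5,6}→10  {1,3,4,5,6}→30  {2,3,4,5,6}→20
  placing 0:k first → 60 extensions
  placing 2:i first → 60 extensions
  placing 4:j first → 20 extensions
total linear extensions = 140

140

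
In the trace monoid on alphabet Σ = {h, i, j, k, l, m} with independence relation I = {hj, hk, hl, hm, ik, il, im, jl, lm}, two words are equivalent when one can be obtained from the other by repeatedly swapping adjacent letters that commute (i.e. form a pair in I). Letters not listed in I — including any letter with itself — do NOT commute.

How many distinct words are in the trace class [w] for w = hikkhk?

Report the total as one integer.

drop 0:h onto floor
drop 1:i onto {0:h}
drop 2:k onto floor
drop 3:k onto {2:k}
drop 4:h onto {1:i}
drop 5:k onto {3:k}
ground layer = {0:h, 2:k}
drop-orders for the pieces not yet dropped (sum over which currently-grounded one goes next):
  1 to go: {4} 1  {5} 1
  2 to go: {1,4} 1  {3,5} 1  {4,5} 2
  3 to go: {0,1,4} 1  {1,4,5} 3  {2,3,5} 1  {3,4,5} 3
  4 to go: {0,1,4,5} 4  {1,3,4,5} 6  {2,3,4,5} 4
  if 0:h drops first: 10 orders
  if 2:k drops first: 10 orders
heap linearizations: 20

20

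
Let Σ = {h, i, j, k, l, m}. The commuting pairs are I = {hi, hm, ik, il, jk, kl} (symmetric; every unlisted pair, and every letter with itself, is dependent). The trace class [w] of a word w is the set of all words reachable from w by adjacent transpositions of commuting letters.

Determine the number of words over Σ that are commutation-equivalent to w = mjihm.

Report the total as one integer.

3

piece 0:m — minimal
piece 1:j rests on {0:m}
piece 2:i rests on {1:j}
piece 3:h rests on {1:j}
piece 4:m rests on {2:i}
minimal pieces: {0:m}
ways to finish when only these pieces remain (= sum over removing one remaining piece with nothing left below it):
  1 left: {3}→1  {4}→1
  2 left: {2,4}→1  {3,4}→2
  3 left: {2,3,4}→3
  placing 0:m first → 3 extensions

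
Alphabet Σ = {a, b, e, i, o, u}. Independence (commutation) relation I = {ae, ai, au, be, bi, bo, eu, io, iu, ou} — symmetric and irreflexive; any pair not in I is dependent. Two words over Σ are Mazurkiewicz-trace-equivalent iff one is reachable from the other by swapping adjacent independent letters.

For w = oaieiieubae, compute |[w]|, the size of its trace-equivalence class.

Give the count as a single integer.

piece 0:o — minimal
piece 1:a rests on {0:o}
piece 2:i — minimal
piece 3:e rests on {0:o, 2:i}
piece 4:i rests on {3:e}
piece 5:i rests on {4:i}
piece 6:e rests on {5:i}
piece 7:u — minimal
piece 8:b rests on {1:a, 7:u}
piece 9:a rests on {8:b}
piece 10:e rests on {6:e}
minimal pieces: {0:o, 2:i, 7:u}
ways to finish when only these pieces remain (= sum over removing one remaining piece with nothing left below it):
  1 left: {9}→1  {10}→1
  2 left: {6,10}→1  {8,9}→1  {9,10}→2
  3 left: {1,8,9}→1  {5,6,10}→1  {6,9,10}→3  {7,8,9}→1  {8,9,10}→3
  4 left: {1,7,8,9}→2  {1,8,9,10}→4  {4,5,6,10}→1  {5,6,9,10}→4  {6,8,9,10}→6  {7,8,9,10}→4
  5 left: {1,6,8,9,10}→10  {1,7,8,9,10}→10  {3,4,5,6,10}→1  {4,5,6,9,10}→5  {5,6,8,9,10}→10  {6,7,8,9,10}→10
  6 left: {1,5,6,8,9,10}→20  {1,6,7,8,9,10}→30  {2,3,4,5,6,10}→1  {3,4,5,6,9,10}→6  {4,5,6,8,9,10}→15  {5,6,7,8,9,10}→20
  7 left: {1,4,5,6,8,9,10}→35  {1,5,6,7,8,9,10}→70  {2,3,4,5,6,9,10}→7  {3,4,5,6,8,9,10}→21  {4,5,6,7,8,9,10}→35
  8 left: {1,3,4,5,6,8,9,10}→56  {1,4,5,6,7,8,9,10}→140  {2,3,4,5,6,8,9,10}→28  {3,4,5,6,7,8,9,10}→56
  9 left: {0,1,3,4,5,6,8,9,10}→56  {1,2,3,4,5,6,8,9,10}→84  {1,3,4,5,6,7,8,9,10}→252  {2,3,4,5,6,7,8,9,10}→84
  placing 0:o first → 420 extensions
  placing 2:i first → 308 extensions
  placing 7:u first → 140 extensions
total linear extensions = 868

868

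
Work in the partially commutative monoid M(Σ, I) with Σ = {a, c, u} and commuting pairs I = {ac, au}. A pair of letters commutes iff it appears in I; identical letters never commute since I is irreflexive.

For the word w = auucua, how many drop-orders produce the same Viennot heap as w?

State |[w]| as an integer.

15

#0=a has no predecessor
#1=u has no predecessor
#2=u depends on [1:u]
#3=c depends on [2:u]
#4=u depends on [3:c]
#5=a depends on [0:a]
sources: [0:a, 1:u]
N(rest) = Σ N(rest − s) over sources s of rest; N(one piece) = 1:
  size 1 → [4]=1  [5]=1
  size 2 → [0,5]=1  [3,4]=1  [4,5]=2
  size 3 → [0,4,5]=3  [2,3,4]=1  [3,4,5]=3
  size 4 → [0,3,4,5]=6  [1,2,3,4]=1  [2,3,4,5]=4
  first=0(a) contributes 5
  first=1(u) contributes 10
|[w]| = 15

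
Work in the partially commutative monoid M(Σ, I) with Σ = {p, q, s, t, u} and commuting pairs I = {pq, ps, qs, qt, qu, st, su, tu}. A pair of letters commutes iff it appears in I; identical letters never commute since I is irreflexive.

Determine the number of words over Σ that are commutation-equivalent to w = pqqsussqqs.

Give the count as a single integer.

#0=p has no predecessor
#1=q has no predecessor
#2=q depends on [1:q]
#3=s has no predecessor
#4=u depends on [0:p]
#5=s depends on [3:s]
#6=s depends on [5:s]
#7=q depends on [2:q]
#8=q depends on [7:q]
#9=s depends on [6:s]
sources: [0:p, 1:q, 3:s]
N(rest) = Σ N(rest − s) over sources s of rest; N(one piece) = 1:
  size 1 → [4]=1  [8]=1  [9]=1
  size 2 → [0,4]=1  [4,8]=2  [4,9]=2  [6,9]=1  [7,8]=1  [8,9]=2
  size 3 → [0,4,8]=3  [0,4,9]=3  [2,7,8]=1  [4,6,9]=3  [4,7,8]=3  [4,8,9]=6  [5,6,9]=1  [6,8,9]=3  [7,8,9]=3
  size 4 → [0,4,6,9]=6  [0,4,7,8]=6  [0,4,8,9]=12  [1,2,7,8]=1  [2,4,7,8]=4  [2,7,8,9]=4  [3,5,6,9]=1  [4,5,6,9]=4  [4,6,8,9]=12  [4,7,8,9]=12  [5,6,8,9]=4  [6,7,8,9]=6
  size 5 → [0,2,4,7,8]=10  [0,4,5,6,9]=10  [0,4,6,8,9]=30  [0,4,7,8,9]=30  [1,2,4,7,8]=5  [1,2,7,8,9]=5  [2,4,7,8,9]=20  [2,6,7,8,9]=10  [3,4,5,6,9]=5  [3,5,6,8,9]=5  [4,5,6,8,9]=20  [4,6,7,8,9]=30  [5,6,7,8,9]=10
  size 6 → [0,1,2,4,7,8]=15  [0,2,4,7,8,9]=60  [0,3,4,5,6,9]=15  [0,4,5,6,8,9]=60  [0,4,6,7,8,9]=90  [1,2,4,7,8,9]=30  [1,2,6,7,8,9]=15  [2,4,6,7,8,9]=60  [2,5,6,7,8,9]=20  [3,4,5,6,8,9]=30  [3,5,6,7,8,9]=15  [4,5,6,7,8,9]=60
  size 7 → [0,1,2,4,7,8,9]=105  [0,2,4,6,7,8,9]=210  [0,3,4,5,6,8,9]=105  [0,4,5,6,7,8,9]=210  [1,2,4,6,7,8,9]=105  [1,2,5,6,7,8,9]=35  [2,3,5,6,7,8,9]=35  [2,4,5,6,7,8,9]=140  [3,4,5,6,7,8,9]=105
  size 8 → [0,1,2,4,6,7,8,9]=420  [0,2,4,5,6,7,8,9]=560  [0,3,4,5,6,7,8,9]=420  [1,2,3,5,6,7,8,9]=70  [1,2,4,5,6,7,8,9]=280  [2,3,4,5,6,7,8,9]=280
  first=0(p) contributes 630
  first=1(q) contributes 1260
  first=3(s) contributes 1260
|[w]| = 3150

3150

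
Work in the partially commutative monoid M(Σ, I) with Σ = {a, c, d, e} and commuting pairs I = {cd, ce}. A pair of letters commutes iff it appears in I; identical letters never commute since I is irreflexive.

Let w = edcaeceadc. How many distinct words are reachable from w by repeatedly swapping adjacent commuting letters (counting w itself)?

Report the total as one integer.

18

0(e) covers ∅
1(d) covers 0:e
2(c) covers ∅
3(a) covers 1:d, 2:c
4(e) covers 3:a
5(c) covers 3:a
6(e) covers 4:e
7(a) covers 5:c, 6:e
8(d) covers 7:a
9(c) covers 7:a
floor of heap: 0:e, 2:c
completions by unplaced set U, small U first (add the entries for U minus each lowest piece of U):
  |U|=1: {8}:1  {9}:1
  |U|=2: {8,9}:2
  |U|=3: {7,8,9}:2
  |U|=4: {5,7,8,9}:2  {6,7,8,9}:2
  |U|=5: {4,6,7,8,9}:2  {5,6,7,8,9}:4
  |U|=6: {4,5,6,7,8,9}:6
  |U|=7: {3,4,5,6,7,8,9}:6
  |U|=8: {1,3,4,5,6,7,8,9}:6  {2,3,4,5,6,7,8,9}:6
  start at 0(e): 12
  start at 2(c): 6
sum over floor = 18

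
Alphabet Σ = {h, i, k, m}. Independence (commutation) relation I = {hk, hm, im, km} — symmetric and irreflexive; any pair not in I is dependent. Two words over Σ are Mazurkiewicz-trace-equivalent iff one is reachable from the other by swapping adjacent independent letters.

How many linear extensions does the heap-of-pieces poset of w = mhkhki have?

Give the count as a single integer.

36

drop 0:m onto floor
drop 1:h onto floor
drop 2:k onto floor
drop 3:h onto {1:h}
drop 4:k onto {2:k}
drop 5:i onto {3:h, 4:k}
ground layer = {0:m, 1:h, 2:k}
drop-orders for the pieces not yet dropped (sum over which currently-grounded one goes next):
  1 to go: {0} 1  {5} 1
  2 to go: {0,5} 2  {3,5} 1  {4,5} 1
  3 to go: {0,3,5} 3  {0,4,5} 3  {1,3,5} 1  {2,4,5} 1  {3,4,5} 2
  4 to go: {0,1,3,5} 4  {0,2,4,5} 4  {0,3,4,5} 8  {1,3,4,5} 3  {2,3,4,5} 3
  if 0:m drops first: 6 orders
  if 1:h drops first: 15 orders
  if 2:k drops first: 15 orders
heap linearizations: 36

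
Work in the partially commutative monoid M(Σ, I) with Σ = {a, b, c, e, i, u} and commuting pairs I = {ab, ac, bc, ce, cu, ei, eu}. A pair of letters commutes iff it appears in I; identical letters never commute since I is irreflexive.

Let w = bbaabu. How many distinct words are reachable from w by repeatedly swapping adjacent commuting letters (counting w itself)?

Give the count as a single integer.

10

0(b) covers ∅
1(b) covers 0:b
2(a) covers ∅
3(a) covers 2:a
4(b) covers 1:b
5(u) covers 3:a, 4:b
floor of heap: 0:b, 2:a
completions by unplaced set U, small U first (add the entries for U minus each lowest piece of U):
  |U|=1: {5}:1
  |U|=2: {3,5}:1  {4,5}:1
  |U|=3: {1,4,5}:1  {2,3,5}:1  {3,4,5}:2
  |U|=4: {0,1,4,5}:1  {1,3,4,5}:3  {2,3,4,5}:3
  start at 0(b): 6
  start at 2(a): 4
sum over floor = 10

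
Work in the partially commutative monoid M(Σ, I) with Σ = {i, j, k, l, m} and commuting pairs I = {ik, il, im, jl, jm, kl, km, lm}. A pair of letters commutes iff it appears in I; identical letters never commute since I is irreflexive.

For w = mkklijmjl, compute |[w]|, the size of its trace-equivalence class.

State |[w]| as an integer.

0(m) covers ∅
1(k) covers ∅
2(k) covers 1:k
3(l) covers ∅
4(i) covers ∅
5(j) covers 2:k, 4:i
6(m) covers 0:m
7(j) covers 5:j
8(l) covers 3:l
floor of heap: 0:m, 1:k, 3:l, 4:i
completions by unplaced set U, small U first (add the entries for U minus each lowest piece of U):
  |U|=1: {6}:1  {7}:1  {8}:1
  |U|=2: {0,6}:1  {3,8}:1  {5,7}:1  {6,7}:2  {6,8}:2  {7,8}:2
  |U|=3: {0,6,7}:3  {0,6,8}:3  {2,5,7}:1  {3,6,8}:3  {3,7,8}:3  {4,5,7}:1  {5,6,7}:3  {5,7,8}:3  {6,7,8}:6
  |U|=4: {0,3,6,8}:6  {0,5,6,7}:6  {0,6,7,8}:12  {1,2,5,7}:1  {2,4,5,7}:2  {2,5,6,7}:4  {2,5,7,8}:4  {3,5,7,8}:6  {3,6,7,8}:12  {4,5,6,7}:4  {4,5,7,8}:4  {5,6,7,8}:12
  |U|=5: {0,2,5,6,7}:10  {0,3,6,7,8}:30  {0,4,5,6,7}:10  {0,5,6,7,8}:30  {1,2,4,5,7}:3  {1,2,5,6,7}:5  {1,2,5,7,8}:5  {2,3,5,7,8}:10  {2,4,5,6,7}:10  {2,4,5,7,8}:10  {2,5,6,7,8}:20  {3,4,5,7,8}:10  {3,5,6,7,8}:30  {4,5,6,7,8}:20
  |U|=6: {0,1,2,5,6,7}:15  {0,2,4,5,6,7}:30  {0,2,5,6,7,8}:60  {0,3,5,6,7,8}:90  {0,4,5,6,7,8}:60  {1,2,3,5,7,8}:15  {1,2,4,5,6,7}:18  {1,2,4,5,7,8}:18  {1,2,5,6,7,8}:30  {2,3,4,5,7,8}:30  {2,3,5,6,7,8}:60  {2,4,5,6,7,8}:60  {3,4,5,6,7,8}:60
  |U|=7: {0,1,2,4,5,6,7}:63  {0,1,2,5,6,7,8}:105  {0,2,3,5,6,7,8}:210  {0,2,4,5,6,7,8}:210  {0,3,4,5,6,7,8}:210  {1,2,3,4,5,7,8}:63  {1,2,3,5,6,7,8}:105  {1,2,4,5,6,7,8}:126  {2,3,4,5,6,7,8}:210
  start at 0(m): 504
  start at 1(k): 840
  start at 3(l): 504
  start at 4(i): 420
sum over floor = 2268

2268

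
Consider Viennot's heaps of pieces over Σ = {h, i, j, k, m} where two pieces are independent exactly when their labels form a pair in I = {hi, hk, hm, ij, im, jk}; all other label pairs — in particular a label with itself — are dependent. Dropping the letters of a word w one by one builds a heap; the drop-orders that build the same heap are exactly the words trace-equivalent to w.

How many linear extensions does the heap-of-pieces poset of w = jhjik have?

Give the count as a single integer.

0(j) covers ∅
1(h) covers 0:j
2(j) covers 1:h
3(i) covers ∅
4(k) covers 3:i
floor of heap: 0:j, 3:i
completions by unplaced set U, small U first (add the entries for U minus each lowest piece of U):
  |U|=1: {2}:1  {4}:1
  |U|=2: {1,2}:1  {2,4}:2  {3,4}:1
  |U|=3: {0,1,2}:1  {1,2,4}:3  {2,3,4}:3
  start at 0(j): 6
  start at 3(i): 4
sum over floor = 10

10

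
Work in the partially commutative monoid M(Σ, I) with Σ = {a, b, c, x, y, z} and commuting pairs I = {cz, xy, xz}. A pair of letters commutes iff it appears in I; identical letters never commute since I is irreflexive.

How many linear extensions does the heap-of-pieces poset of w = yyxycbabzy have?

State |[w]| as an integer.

0(y) covers ∅
1(y) covers 0:y
2(x) covers ∅
3(y) covers 1:y
4(c) covers 2:x, 3:y
5(b) covers 4:c
6(a) covers 5:b
7(b) covers 6:a
8(z) covers 7:b
9(y) covers 8:z
floor of heap: 0:y, 2:x
completions by unplaced set U, small U first (add the entries for U minus each lowest piece of U):
  |U|=1: {9}:1
  |U|=2: {8,9}:1
  |U|=3: {7,8,9}:1
  |U|=4: {6,7,8,9}:1
  |U|=5: {5,6,7,8,9}:1
  |U|=6: {4,5,6,7,8,9}:1
  |U|=7: {2,4,5,6,7,8,9}:1  {3,4,5,6,7,8,9}:1
  |U|=8: {1,3,4,5,6,7,8,9}:1  {2,3,4,5,6,7,8,9}:2
  start at 0(y): 3
  start at 2(x): 1
sum over floor = 4

4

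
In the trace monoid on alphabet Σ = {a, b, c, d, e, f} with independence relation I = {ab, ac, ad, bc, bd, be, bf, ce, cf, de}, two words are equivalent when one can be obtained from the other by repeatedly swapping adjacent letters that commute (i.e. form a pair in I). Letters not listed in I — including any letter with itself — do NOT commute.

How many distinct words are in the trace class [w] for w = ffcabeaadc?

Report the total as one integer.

0(f) covers ∅
1(f) covers 0:f
2(c) covers ∅
3(a) covers 1:f
4(b) covers ∅
5(e) covers 3:a
6(a) covers 5:e
7(a) covers 6:a
8(d) covers 1:f, 2:c
9(c) covers 8:d
floor of heap: 0:f, 2:c, 4:b
completions by unplaced set U, small U first (add the entries for U minus each lowest piece of U):
  |U|=1: {4}:1  {7}:1  {9}:1
  |U|=2: {4,7}:2  {4,9}:2  {6,7}:1  {7,9}:2  {8,9}:1
  |U|=3: {2,8,9}:1  {4,6,7}:3  {4,7,9}:6  {4,8,9}:3  {5,6,7}:1  {6,7,9}:3  {7,8,9}:3
  |U|=4: {2,4,8,9}:4  {2,7,8,9}:4  {3,5,6,7}:1  {4,5,6,7}:4  {4,6,7,9}:12  {4,7,8,9}:12  {5,6,7,9}:4  {6,7,8,9}:6
  |U|=5: {2,4,7,8,9}:20  {2,6,7,8,9}:10  {3,4,5,6,7}:5  {3,5,6,7,9}:5  {4,5,6,7,9}:20  {4,6,7,8,9}:30  {5,6,7,8,9}:10
  |U|=6: {2,4,6,7,8,9}:60  {2,5,6,7,8,9}:20  {3,4,5,6,7,9}:30  {3,5,6,7,8,9}:15  {4,5,6,7,8,9}:60
  |U|=7: {1,3,5,6,7,8,9}:15  {2,3,5,6,7,8,9}:35  {2,4,5,6,7,8,9}:140  {3,4,5,6,7,8,9}:105
  |U|=8: {0,1,3,5,6,7,8,9}:15  {1,2,3,5,6,7,8,9}:50  {1,3,4,5,6,7,8,9}:120  {2,3,4,5,6,7,8,9}:280
  start at 0(f): 450
  start at 2(c): 135
  start at 4(b): 65
sum over floor = 650

650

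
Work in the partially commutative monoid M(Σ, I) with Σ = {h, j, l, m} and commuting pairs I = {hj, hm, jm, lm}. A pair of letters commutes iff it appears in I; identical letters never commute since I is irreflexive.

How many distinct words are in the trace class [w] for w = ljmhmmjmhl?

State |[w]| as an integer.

drop 0:l onto floor
drop 1:j onto {0:l}
drop 2:m onto floor
drop 3:h onto {0:l}
drop 4:m onto {2:m}
drop 5:m onto {4:m}
drop 6:j onto {1:j}
drop 7:m onto {5:m}
drop 8:h onto {3:h}
drop 9:l onto {6:j, 8:h}
ground layer = {0:l, 2:m}
drop-orders for the pieces not yet dropped (sum over which currently-grounded one goes next):
  1 to go: {7} 1  {9} 1
  2 to go: {5,7} 1  {6,9} 1  {7,9} 2  {8,9} 1
  3 to go: {1,6,9} 1  {3,8,9} 1  {4,5,7} 1  {5,7,9} 3  {6,7,9} 3  {6,8,9} 2  {7,8,9} 3
  4 to go: {1,6,7,9} 4  {1,6,8,9} 3  {2,4,5,7} 1  {3,6,8,9} 3  {3,7,8,9} 4  {4,5,7,9} 4  {5,6,7,9} 6  {5,7,8,9} 6  {6,7,8,9} 8
  5 to go: {1,3,6,8,9} 6  {1,5,6,7,9} 10  {1,6,7,8,9} 15  {2,4,5,7,9} 5  {3,5,7,8,9} 10  {3,6,7,8,9} 15  {4,5,6,7,9} 10  {4,5,7,8,9} 10  {5,6,7,8,9} 20
  6 to go: {0,1,3,6,8,9} 6  {1,3,6,7,8,9} 36  {1,4,5,6,7,9} 20  {1,5,6,7,8,9} 45  {2,4,5,6,7,9} 15  {2,4,5,7,8,9} 15  {3,4,5,7,8,9} 20  {3,5,6,7,8,9} 45  {4,5,6,7,8,9} 40
  7 to go: {0,1,3,6,7,8,9} 42  {1,2,4,5,6,7,9} 35  {1,3,5,6,7,8,9} 126  {1,4,5,6,7,8,9} 105  {2,3,4,5,7,8,9} 35  {2,4,5,6,7,8,9} 70  {3,4,5,6,7,8,9} 105
  8 to go: {0,1,3,5,6,7,8,9} 168  {1,2,4,5,6,7,8,9} 210  {1,3,4,5,6,7,8,9} 336  {2,3,4,5,6,7,8,9} 210
  if 0:l drops first: 756 orders
  if 2:m drops first: 504 orders
heap linearizations: 1260

1260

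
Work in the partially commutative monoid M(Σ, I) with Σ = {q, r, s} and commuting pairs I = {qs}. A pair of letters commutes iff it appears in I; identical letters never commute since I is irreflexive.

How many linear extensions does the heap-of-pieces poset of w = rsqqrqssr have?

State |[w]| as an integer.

9

drop 0:r onto floor
drop 1:s onto {0:r}
drop 2:q onto {0:r}
drop 3:q onto {2:q}
drop 4:r onto {1:s, 3:q}
drop 5:q onto {4:r}
drop 6:s onto {4:r}
drop 7:s onto {6:s}
drop 8:r onto {5:q, 7:s}
ground layer = {0:r}
drop-orders for the pieces not yet dropped (sum over which currently-grounded one goes next):
  1 to go: {8} 1
  2 to go: {5,8} 1  {7,8} 1
  3 to go: {5,7,8} 2  {6,7,8} 1
  4 to go: {5,6,7,8} 3
  5 to go: {4,5,6,7,8} 3
  6 to go: {1,4,5,6,7,8} 3  {3,4,5,6,7,8} 3
  7 to go: {1,3,4,5,6,7,8} 6  {2,3,4,5,6,7,8} 3
  if 0:r drops first: 9 orders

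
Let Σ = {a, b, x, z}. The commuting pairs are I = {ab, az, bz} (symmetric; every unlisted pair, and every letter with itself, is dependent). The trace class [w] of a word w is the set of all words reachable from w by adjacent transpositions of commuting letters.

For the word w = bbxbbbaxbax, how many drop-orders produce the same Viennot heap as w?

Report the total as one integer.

8

drop 0:b onto floor
drop 1:b onto {0:b}
drop 2:x onto {1:b}
drop 3:b onto {2:x}
drop 4:b onto {3:b}
drop 5:b onto {4:b}
drop 6:a onto {2:x}
drop 7:x onto {5:b, 6:a}
drop 8:b onto {7:x}
drop 9:a onto {7:x}
drop 10:x onto {8:b, 9:a}
ground layer = {0:b}
drop-orders for the pieces not yet dropped (sum over which currently-grounded one goes next):
  1 to go: {10} 1
  2 to go: {8,10} 1  {9,10} 1
  3 to go: {8,9,10} 2
  4 to go: {7,8,9,10} 2
  5 to go: {5,7,8,9,10} 2  {6,7,8,9,10} 2
  6 to go: {4,5,7,8,9,10} 2  {5,6,7,8,9,10} 4
  7 to go: {3,4,5,7,8,9,10} 2  {4,5,6,7,8,9,10} 6
  8 to go: {3,4,5,6,7,8,9,10} 8
  9 to go: {2,3,4,5,6,7,8,9,10} 8
  if 0:b drops first: 8 orders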